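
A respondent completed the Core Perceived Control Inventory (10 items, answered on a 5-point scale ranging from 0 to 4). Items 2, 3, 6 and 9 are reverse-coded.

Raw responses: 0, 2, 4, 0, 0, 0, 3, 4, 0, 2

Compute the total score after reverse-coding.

Reverse-coded items use 4 − raw:
  item 2: 4 − 2 = 2
  item 3: 4 − 4 = 0
  item 6: 4 − 0 = 4
  item 9: 4 − 0 = 4
Scored items: 0, 2, 0, 0, 0, 4, 3, 4, 4, 2
Total = 0 + 2 + 0 + 0 + 0 + 4 + 3 + 4 + 4 + 2 = 19

19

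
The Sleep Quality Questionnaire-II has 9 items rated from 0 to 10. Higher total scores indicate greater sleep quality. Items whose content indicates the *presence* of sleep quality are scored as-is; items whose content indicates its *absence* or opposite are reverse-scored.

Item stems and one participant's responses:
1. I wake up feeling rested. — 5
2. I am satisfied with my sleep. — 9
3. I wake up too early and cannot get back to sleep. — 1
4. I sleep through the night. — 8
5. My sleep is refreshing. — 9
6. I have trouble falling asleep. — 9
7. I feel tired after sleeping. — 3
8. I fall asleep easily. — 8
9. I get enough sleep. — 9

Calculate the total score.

Items 3, 6, 7 describe the absence/opposite of sleep quality → reverse-score.
reversed = (0+10) − raw = 10 − raw.
  item 1: 5
  item 2: 9
  item 3: 10 − 1 = 9
  item 4: 8
  item 5: 9
  item 6: 10 − 9 = 1
  item 7: 10 − 3 = 7
  item 8: 8
  item 9: 9
Total = 5 + 9 + 9 + 8 + 9 + 1 + 7 + 8 + 9 = 65

65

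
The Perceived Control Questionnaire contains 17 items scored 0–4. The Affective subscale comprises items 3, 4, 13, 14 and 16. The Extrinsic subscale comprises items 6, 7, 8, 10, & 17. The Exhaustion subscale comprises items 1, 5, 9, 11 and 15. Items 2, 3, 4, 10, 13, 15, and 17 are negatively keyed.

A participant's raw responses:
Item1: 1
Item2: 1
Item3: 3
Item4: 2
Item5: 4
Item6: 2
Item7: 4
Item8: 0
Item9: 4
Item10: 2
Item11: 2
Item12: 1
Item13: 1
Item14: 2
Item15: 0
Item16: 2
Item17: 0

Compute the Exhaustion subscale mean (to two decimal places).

3.00

Exhaustion items: 1, 5, 9, 11, 15.
Of these, item 15 is negatively keyed; reversed = (0+4) − raw = 4 − raw.
  item 1: 1
  item 5: 4
  item 9: 4
  item 11: 2
  item 15: 4 − 0 = 4
Sum = 1 + 4 + 4 + 2 + 4 = 15
Mean = 15 / 5 = 3.00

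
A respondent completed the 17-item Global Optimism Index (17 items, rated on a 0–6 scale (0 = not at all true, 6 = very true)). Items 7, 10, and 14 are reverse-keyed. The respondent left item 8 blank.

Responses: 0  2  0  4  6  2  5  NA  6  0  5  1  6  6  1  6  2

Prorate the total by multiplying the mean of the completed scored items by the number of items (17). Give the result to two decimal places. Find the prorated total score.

51.00

Reverse-coded (reverse-coded value = 6 − response):
  item 7: 6 − 5 = 1
  item 10: 6 − 0 = 6
  item 14: 6 − 6 = 0
Completed scored items (16 of 17): 0, 2, 0, 4, 6, 2, 1, 6, 6, 5, 1, 6, 0, 1, 6, 2; sum = 48.
Person mean = 48 / 16 ≈ 3.0000
Prorated total = (48 / 16) × 17 = 51.00 (to 2 dp)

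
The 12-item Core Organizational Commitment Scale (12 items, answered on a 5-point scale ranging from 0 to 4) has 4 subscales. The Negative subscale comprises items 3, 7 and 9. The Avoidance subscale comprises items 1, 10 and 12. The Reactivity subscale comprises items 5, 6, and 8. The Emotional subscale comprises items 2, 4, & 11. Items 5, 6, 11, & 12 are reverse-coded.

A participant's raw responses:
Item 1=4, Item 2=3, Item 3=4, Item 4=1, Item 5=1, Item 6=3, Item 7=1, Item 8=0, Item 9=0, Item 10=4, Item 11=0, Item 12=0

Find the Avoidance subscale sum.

12

Avoidance items: 1, 10, 12.
Of these, item 12 is reverse-coded; reversed = (0+4) − raw = 4 − raw.
  item 1: 4
  item 10: 4
  item 12: 4 − 0 = 4
Sum = 4 + 4 + 4 = 12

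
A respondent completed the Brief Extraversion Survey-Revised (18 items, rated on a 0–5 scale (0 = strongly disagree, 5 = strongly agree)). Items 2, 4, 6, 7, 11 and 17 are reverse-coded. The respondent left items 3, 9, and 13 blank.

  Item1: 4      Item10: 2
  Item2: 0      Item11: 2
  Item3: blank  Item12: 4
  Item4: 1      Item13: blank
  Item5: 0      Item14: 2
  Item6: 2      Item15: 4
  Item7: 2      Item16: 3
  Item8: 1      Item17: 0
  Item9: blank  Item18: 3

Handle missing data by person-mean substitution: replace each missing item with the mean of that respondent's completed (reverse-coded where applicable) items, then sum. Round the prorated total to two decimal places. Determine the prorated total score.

55.20

Reverse-coded (on a 0–5 scale, reversed = 5 − raw):
  item 2: 5 − 0 = 5
  item 4: 5 − 1 = 4
  item 6: 5 − 2 = 3
  item 7: 5 − 2 = 3
  item 11: 5 − 2 = 3
  item 17: 5 − 0 = 5
Completed scored items (15 of 18): 4, 5, 4, 0, 3, 3, 1, 2, 3, 4, 2, 4, 3, 5, 3; sum = 46.
Person mean = 46 / 15 ≈ 3.0667
Prorated total = (46 / 15) × 18 = 55.20 (to 2 dp)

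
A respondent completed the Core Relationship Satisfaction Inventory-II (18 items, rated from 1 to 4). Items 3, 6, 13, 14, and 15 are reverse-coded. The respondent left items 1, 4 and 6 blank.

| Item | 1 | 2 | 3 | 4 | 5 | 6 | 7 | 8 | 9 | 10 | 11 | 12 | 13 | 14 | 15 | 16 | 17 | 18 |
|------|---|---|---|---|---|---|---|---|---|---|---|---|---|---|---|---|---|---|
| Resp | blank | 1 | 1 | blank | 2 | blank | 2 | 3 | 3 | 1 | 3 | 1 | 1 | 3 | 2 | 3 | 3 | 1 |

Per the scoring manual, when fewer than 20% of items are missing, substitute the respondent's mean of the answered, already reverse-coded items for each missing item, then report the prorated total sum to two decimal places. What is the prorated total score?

43.20

Reverse-coded (reverse-coded value = 5 − response):
  item 3: 5 − 1 = 4
  item 13: 5 − 1 = 4
  item 14: 5 − 3 = 2
  item 15: 5 − 2 = 3
Completed scored items (15 of 18): 1, 4, 2, 2, 3, 3, 1, 3, 1, 4, 2, 3, 3, 3, 1; sum = 36.
Person mean = 36 / 15 ≈ 2.4000
Prorated total = (36 / 15) × 18 = 43.20 (to 2 dp)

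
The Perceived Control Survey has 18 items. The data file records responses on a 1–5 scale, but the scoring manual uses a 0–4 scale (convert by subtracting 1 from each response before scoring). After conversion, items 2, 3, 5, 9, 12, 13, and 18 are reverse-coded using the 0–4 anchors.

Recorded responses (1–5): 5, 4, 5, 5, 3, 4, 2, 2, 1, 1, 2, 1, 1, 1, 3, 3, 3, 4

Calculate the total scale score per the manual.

Convert to 0–4: 4, 3, 4, 4, 2, 3, 1, 1, 0, 0, 1, 0, 0, 0, 2, 2, 2, 3
Reverse-coded (reversed = (0+4) − raw = 4 − raw):
  item 2: 4 − 3 = 1
  item 3: 4 − 4 = 0
  item 5: 4 − 2 = 2
  item 9: 4 − 0 = 4
  item 12: 4 − 0 = 4
  item 13: 4 − 0 = 4
  item 18: 4 − 3 = 1
Scored: 4, 1, 0, 4, 2, 3, 1, 1, 4, 0, 1, 4, 4, 0, 2, 2, 2, 1
Total = 36

36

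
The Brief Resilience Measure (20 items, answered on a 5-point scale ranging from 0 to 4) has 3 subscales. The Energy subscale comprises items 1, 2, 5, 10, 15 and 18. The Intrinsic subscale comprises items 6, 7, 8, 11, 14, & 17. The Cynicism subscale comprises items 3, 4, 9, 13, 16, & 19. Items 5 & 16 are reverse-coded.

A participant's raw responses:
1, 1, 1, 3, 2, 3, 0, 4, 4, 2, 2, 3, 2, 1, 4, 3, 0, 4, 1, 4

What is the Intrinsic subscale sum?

Intrinsic items: 6, 7, 8, 11, 14, 17.
  item 6: 3
  item 7: 0
  item 8: 4
  item 11: 2
  item 14: 1
  item 17: 0
Sum = 3 + 0 + 4 + 2 + 1 + 0 = 10

10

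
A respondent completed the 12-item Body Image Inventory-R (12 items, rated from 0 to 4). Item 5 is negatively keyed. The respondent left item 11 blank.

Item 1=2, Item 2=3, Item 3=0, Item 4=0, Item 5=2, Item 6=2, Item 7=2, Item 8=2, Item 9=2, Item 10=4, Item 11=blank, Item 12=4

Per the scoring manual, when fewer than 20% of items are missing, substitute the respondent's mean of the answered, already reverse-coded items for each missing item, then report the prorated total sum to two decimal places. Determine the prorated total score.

Reverse-coded (reversed = (0+4) − raw = 4 − raw):
  item 5: 4 − 2 = 2
Completed scored items (11 of 12): 2, 3, 0, 0, 2, 2, 2, 2, 2, 4, 4; sum = 23.
Person mean = 23 / 11 ≈ 2.0909
Prorated total = (23 / 11) × 12 = 25.09 (to 2 dp)

25.09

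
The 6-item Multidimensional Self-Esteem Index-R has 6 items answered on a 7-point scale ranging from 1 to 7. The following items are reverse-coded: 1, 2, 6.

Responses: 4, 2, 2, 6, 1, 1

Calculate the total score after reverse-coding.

26

Apply reverse scoring (reverse-coded value = 8 − response):
  item 1: 8 − 4 = 4
  item 2: 8 − 2 = 6
  item 6: 8 − 1 = 7
Scored responses: 4, 6, 2, 6, 1, 7
Total = 4 + 6 + 2 + 6 + 1 + 7 = 26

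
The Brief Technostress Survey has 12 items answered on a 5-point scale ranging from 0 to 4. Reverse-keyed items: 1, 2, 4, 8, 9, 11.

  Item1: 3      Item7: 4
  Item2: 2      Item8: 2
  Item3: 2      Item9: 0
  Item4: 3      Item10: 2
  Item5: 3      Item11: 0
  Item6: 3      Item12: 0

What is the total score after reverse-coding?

Reverse-coded items (on a 0–4 scale, reversed = 4 − raw):
  item 1: 4 − 3 = 1
  item 2: 4 − 2 = 2
  item 4: 4 − 3 = 1
  item 8: 4 − 2 = 2
  item 9: 4 − 0 = 4
  item 11: 4 − 0 = 4
Scored responses: 1, 2, 2, 1, 3, 3, 4, 2, 4, 2, 4, 0
Total = 1 + 2 + 2 + 1 + 3 + 3 + 4 + 2 + 4 + 2 + 4 + 0 = 28

28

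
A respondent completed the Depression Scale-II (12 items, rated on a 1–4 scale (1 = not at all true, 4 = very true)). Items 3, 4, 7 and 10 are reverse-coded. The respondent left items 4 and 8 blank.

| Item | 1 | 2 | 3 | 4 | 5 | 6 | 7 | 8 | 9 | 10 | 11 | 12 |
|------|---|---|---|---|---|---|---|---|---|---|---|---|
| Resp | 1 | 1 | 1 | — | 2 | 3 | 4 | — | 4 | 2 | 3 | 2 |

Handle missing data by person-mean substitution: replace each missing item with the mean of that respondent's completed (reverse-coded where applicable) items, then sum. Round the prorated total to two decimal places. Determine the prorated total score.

Reverse-coded (reversed = (1+4) − raw = 5 − raw):
  item 3: 5 − 1 = 4
  item 7: 5 − 4 = 1
  item 10: 5 − 2 = 3
Completed scored items (10 of 12): 1, 1, 4, 2, 3, 1, 4, 3, 3, 2; sum = 24.
Person mean = 24 / 10 ≈ 2.4000
Prorated total = (24 / 10) × 12 = 28.80 (to 2 dp)

28.80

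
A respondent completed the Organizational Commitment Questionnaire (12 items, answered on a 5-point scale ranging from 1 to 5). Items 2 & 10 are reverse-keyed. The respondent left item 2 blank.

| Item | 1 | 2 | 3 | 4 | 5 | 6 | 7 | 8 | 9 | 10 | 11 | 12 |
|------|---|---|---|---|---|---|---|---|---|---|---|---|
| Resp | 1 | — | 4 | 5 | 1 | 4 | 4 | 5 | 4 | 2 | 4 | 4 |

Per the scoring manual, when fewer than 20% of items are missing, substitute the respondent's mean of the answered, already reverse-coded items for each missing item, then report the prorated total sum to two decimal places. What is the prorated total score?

43.64

Reverse-coded (reversed = (1+5) − raw = 6 − raw):
  item 10: 6 − 2 = 4
Completed scored items (11 of 12): 1, 4, 5, 1, 4, 4, 5, 4, 4, 4, 4; sum = 40.
Person mean = 40 / 11 ≈ 3.6364
Prorated total = (40 / 11) × 12 = 43.64 (to 2 dp)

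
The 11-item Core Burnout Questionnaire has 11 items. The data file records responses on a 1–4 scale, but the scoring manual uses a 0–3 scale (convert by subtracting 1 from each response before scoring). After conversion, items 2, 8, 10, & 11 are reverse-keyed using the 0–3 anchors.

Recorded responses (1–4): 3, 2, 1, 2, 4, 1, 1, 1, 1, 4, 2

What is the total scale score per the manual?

Convert to 0–3: 2, 1, 0, 1, 3, 0, 0, 0, 0, 3, 1
Reverse-coded (on a 0–3 scale, reversed = 3 − raw):
  item 2: 3 − 1 = 2
  item 8: 3 − 0 = 3
  item 10: 3 − 3 = 0
  item 11: 3 − 1 = 2
Scored: 2, 2, 0, 1, 3, 0, 0, 3, 0, 0, 2
Total = 13

13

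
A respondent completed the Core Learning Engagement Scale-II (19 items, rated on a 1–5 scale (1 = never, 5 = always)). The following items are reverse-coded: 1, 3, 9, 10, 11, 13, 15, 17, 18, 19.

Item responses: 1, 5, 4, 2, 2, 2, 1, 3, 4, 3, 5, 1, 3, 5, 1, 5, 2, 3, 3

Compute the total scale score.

Reversing items 1, 3, 9, 10, 11, 13, 15, 17, 18, & 19 with 6 − raw:
Total = (6−1) + 5 + (6−4) + 2 + 2 + 2 + 1 + 3 + (6−4) + (6−3) + (6−5) + 1 + (6−3) + 5 + (6−1) + 5 + (6−2) + (6−3) + (6−3)
      = 5 + 5 + 2 + 2 + 2 + 2 + 1 + 3 + 2 + 3 + 1 + 1 + 3 + 5 + 5 + 5 + 4 + 3 + 3 = 57

57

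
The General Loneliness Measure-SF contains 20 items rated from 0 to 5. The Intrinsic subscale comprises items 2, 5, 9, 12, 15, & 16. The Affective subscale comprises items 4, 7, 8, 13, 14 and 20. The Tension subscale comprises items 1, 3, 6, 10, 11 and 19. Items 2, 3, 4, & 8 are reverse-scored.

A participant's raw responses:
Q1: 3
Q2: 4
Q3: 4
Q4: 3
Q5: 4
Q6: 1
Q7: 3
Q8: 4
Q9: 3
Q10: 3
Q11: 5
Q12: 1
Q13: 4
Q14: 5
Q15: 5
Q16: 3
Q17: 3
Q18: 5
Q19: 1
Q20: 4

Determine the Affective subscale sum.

19

Affective items: 4, 7, 8, 13, 14, 20.
Of these, items 4 and 8 are reverse-scored; reversed = (0+5) − raw = 5 − raw.
  item 4: 5 − 3 = 2
  item 7: 3
  item 8: 5 − 4 = 1
  item 13: 4
  item 14: 5
  item 20: 4
Sum = 2 + 3 + 1 + 4 + 5 + 4 = 19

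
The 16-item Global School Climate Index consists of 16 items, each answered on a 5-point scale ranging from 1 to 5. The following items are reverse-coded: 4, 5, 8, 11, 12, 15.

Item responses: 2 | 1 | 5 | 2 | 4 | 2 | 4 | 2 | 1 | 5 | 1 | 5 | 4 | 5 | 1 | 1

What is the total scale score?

Reverse-coded items use 6 − raw:
  item 4: 6 − 2 = 4
  item 5: 6 − 4 = 2
  item 8: 6 − 2 = 4
  item 11: 6 − 1 = 5
  item 12: 6 − 5 = 1
  item 15: 6 − 1 = 5
Scored responses: 2, 1, 5, 4, 2, 2, 4, 4, 1, 5, 5, 1, 4, 5, 5, 1
Total = 2 + 1 + 5 + 4 + 2 + 2 + 4 + 4 + 1 + 5 + 5 + 1 + 4 + 5 + 5 + 1 = 51

51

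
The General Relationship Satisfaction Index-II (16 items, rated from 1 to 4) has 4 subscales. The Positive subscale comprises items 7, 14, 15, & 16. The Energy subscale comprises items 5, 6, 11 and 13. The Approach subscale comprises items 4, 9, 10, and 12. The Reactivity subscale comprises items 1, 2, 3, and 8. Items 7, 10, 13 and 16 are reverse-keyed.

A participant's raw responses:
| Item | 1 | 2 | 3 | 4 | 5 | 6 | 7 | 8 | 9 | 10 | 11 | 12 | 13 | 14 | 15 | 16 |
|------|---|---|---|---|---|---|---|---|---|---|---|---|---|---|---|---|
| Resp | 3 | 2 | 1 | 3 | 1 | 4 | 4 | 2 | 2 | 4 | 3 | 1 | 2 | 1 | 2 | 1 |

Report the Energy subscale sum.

Energy items: 5, 6, 11, 13.
Of these, item 13 is reverse-keyed; reverse-coded value = 5 − response.
  item 5: 1
  item 6: 4
  item 11: 3
  item 13: 5 − 2 = 3
Sum = 1 + 4 + 3 + 3 = 11

11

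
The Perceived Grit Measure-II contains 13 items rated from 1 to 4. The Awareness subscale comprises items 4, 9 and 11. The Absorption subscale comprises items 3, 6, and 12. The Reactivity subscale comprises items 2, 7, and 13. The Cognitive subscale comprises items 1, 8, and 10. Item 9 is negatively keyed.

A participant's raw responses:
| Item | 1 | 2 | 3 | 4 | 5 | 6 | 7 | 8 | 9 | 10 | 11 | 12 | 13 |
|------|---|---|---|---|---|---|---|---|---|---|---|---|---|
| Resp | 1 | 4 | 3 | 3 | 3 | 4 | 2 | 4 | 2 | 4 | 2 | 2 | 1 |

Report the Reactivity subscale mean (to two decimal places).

2.33

Reactivity items: 2, 7, 13.
  item 2: 4
  item 7: 2
  item 13: 1
Sum = 4 + 2 + 1 = 7
Mean = 7 / 3 = 2.33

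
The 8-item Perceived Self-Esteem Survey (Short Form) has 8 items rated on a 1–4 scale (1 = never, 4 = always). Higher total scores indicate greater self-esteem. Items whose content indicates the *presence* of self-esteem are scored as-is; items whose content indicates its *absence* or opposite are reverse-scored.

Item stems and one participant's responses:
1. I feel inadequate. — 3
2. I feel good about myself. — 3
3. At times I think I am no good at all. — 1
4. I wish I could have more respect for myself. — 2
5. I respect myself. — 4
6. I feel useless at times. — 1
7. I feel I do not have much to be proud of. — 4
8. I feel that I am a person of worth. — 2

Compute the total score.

Items 1, 3, 4, 6, 7 describe the absence/opposite of self-esteem → reverse-score.
on a 1–4 scale, reversed = 5 − raw.
  item 1: 5 − 3 = 2
  item 2: 3
  item 3: 5 − 1 = 4
  item 4: 5 − 2 = 3
  item 5: 4
  item 6: 5 − 1 = 4
  item 7: 5 − 4 = 1
  item 8: 2
Total = 2 + 3 + 4 + 3 + 4 + 4 + 1 + 2 = 23

23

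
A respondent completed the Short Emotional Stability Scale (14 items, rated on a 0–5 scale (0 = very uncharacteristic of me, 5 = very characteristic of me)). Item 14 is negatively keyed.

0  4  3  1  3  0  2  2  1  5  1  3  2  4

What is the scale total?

28

Negatively keyed items use 5 − raw:
  item 14: 5 − 4 = 1
After reverse-coding: 0, 4, 3, 1, 3, 0, 2, 2, 1, 5, 1, 3, 2, 1
Total = 0 + 4 + 3 + 1 + 3 + 0 + 2 + 2 + 1 + 5 + 1 + 3 + 2 + 1 = 28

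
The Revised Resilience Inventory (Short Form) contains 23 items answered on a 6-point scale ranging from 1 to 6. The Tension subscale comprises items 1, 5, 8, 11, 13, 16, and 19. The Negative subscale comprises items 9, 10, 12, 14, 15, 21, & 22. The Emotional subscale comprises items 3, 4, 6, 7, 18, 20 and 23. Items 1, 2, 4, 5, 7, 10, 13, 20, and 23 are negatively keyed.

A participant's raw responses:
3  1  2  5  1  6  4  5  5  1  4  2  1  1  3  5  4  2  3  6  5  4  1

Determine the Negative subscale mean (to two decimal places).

Negative items: 9, 10, 12, 14, 15, 21, 22.
Of these, item 10 is negatively keyed; on a 1–6 scale, reversed = 7 − raw.
  item 9: 5
  item 10: 7 − 1 = 6
  item 12: 2
  item 14: 1
  item 15: 3
  item 21: 5
  item 22: 4
Sum = 5 + 6 + 2 + 1 + 3 + 5 + 4 = 26
Mean = 26 / 7 = 3.71

3.71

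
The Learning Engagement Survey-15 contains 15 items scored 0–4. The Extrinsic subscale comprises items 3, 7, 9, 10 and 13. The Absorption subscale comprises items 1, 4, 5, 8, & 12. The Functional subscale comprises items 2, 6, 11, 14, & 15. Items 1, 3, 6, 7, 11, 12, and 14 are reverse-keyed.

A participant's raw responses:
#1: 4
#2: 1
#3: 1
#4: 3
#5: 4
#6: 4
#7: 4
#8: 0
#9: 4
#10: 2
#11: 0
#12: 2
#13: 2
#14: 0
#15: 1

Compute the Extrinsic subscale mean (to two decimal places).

Extrinsic items: 3, 7, 9, 10, 13.
Of these, items 3 & 7 are reverse-keyed; on a 0–4 scale, reversed = 4 − raw.
  item 3: 4 − 1 = 3
  item 7: 4 − 4 = 0
  item 9: 4
  item 10: 2
  item 13: 2
Sum = 3 + 0 + 4 + 2 + 2 = 11
Mean = 11 / 5 = 2.20

2.20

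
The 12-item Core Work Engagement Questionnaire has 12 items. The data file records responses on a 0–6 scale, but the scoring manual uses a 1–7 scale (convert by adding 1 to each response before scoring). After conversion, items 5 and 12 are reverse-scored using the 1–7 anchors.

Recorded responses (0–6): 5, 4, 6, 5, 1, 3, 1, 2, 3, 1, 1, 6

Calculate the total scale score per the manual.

48

Convert to 1–7: 6, 5, 7, 6, 2, 4, 2, 3, 4, 2, 2, 7
Reverse-coded (on a 1–7 scale, reversed = 8 − raw):
  item 5: 8 − 2 = 6
  item 12: 8 − 7 = 1
Scored: 6, 5, 7, 6, 6, 4, 2, 3, 4, 2, 2, 1
Total = 48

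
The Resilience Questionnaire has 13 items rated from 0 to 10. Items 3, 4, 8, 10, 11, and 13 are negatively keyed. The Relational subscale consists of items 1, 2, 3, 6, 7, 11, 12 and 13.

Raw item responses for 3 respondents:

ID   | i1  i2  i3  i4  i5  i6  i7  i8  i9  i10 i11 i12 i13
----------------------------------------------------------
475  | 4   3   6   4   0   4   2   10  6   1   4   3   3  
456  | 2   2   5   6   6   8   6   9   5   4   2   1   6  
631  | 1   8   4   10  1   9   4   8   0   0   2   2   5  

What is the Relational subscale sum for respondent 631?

Respondent 631 raw: 1, 8, 4, 10, 1, 9, 4, 8, 0, 0, 2, 2, 5.
Relational items: 1, 2, 3, 6, 7, 11, 12, 13.
Reverse-coded (reversed = (0+10) − raw = 10 − raw):
  item 1: 1
  item 2: 8
  item 3: 10 − 4 = 6
  item 6: 9
  item 7: 4
  item 11: 10 − 2 = 8
  item 12: 2
  item 13: 10 − 5 = 5
Sum = 1 + 8 + 6 + 9 + 4 + 8 + 2 + 5 = 43

43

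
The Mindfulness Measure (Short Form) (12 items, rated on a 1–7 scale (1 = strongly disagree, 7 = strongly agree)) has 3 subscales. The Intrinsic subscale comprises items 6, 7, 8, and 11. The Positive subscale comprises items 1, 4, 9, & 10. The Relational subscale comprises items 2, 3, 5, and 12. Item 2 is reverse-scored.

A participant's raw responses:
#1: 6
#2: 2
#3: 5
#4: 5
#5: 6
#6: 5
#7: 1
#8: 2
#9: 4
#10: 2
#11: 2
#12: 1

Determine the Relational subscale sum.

18

Relational items: 2, 3, 5, 12.
Of these, item 2 is reverse-scored; reverse-coded value = 8 − response.
  item 2: 8 − 2 = 6
  item 3: 5
  item 5: 6
  item 12: 1
Sum = 6 + 5 + 6 + 1 = 18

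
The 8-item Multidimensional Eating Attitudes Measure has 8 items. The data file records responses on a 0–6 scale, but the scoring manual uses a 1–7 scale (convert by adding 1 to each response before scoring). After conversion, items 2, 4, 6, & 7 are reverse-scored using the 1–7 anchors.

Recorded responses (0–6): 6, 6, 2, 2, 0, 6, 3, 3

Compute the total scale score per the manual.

26

Convert to 1–7: 7, 7, 3, 3, 1, 7, 4, 4
Reverse-coded (reverse-coded value = 8 − response):
  item 2: 8 − 7 = 1
  item 4: 8 − 3 = 5
  item 6: 8 − 7 = 1
  item 7: 8 − 4 = 4
Scored: 7, 1, 3, 5, 1, 1, 4, 4
Total = 26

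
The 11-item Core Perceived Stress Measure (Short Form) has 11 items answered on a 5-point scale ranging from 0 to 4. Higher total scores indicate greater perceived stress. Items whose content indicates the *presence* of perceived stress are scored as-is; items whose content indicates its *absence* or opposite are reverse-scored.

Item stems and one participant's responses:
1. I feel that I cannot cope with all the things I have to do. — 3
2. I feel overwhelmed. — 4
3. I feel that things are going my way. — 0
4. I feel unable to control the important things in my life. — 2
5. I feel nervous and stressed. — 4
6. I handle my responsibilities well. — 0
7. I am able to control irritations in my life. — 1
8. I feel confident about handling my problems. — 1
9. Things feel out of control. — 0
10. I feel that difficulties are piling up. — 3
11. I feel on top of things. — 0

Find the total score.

34

Items 3, 6, 7, 8, 11 describe the absence/opposite of perceived stress → reverse-score.
reverse-coded value = 4 − response.
  item 1: 3
  item 2: 4
  item 3: 4 − 0 = 4
  item 4: 2
  item 5: 4
  item 6: 4 − 0 = 4
  item 7: 4 − 1 = 3
  item 8: 4 − 1 = 3
  item 9: 0
  item 10: 3
  item 11: 4 − 0 = 4
Total = 3 + 4 + 4 + 2 + 4 + 4 + 3 + 3 + 0 + 3 + 4 = 34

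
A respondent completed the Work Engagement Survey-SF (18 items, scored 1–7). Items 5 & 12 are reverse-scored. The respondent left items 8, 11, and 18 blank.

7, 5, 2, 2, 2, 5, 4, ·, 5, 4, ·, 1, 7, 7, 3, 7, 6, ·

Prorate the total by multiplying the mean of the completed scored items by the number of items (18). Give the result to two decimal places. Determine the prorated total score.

92.40

Reverse-coded (on a 1–7 scale, reversed = 8 − raw):
  item 5: 8 − 2 = 6
  item 12: 8 − 1 = 7
Completed scored items (15 of 18): 7, 5, 2, 2, 6, 5, 4, 5, 4, 7, 7, 7, 3, 7, 6; sum = 77.
Person mean = 77 / 15 ≈ 5.1333
Prorated total = (77 / 15) × 18 = 92.40 (to 2 dp)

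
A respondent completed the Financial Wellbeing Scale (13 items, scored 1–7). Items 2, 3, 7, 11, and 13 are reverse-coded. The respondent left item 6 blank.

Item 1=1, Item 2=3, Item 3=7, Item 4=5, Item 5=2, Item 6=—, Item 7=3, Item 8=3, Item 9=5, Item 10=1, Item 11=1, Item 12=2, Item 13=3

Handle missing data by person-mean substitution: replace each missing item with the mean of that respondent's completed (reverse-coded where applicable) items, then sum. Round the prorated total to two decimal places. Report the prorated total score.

45.50

Reverse-coded (reverse-coded value = 8 − response):
  item 2: 8 − 3 = 5
  item 3: 8 − 7 = 1
  item 7: 8 − 3 = 5
  item 11: 8 − 1 = 7
  item 13: 8 − 3 = 5
Completed scored items (12 of 13): 1, 5, 1, 5, 2, 5, 3, 5, 1, 7, 2, 5; sum = 42.
Person mean = 42 / 12 ≈ 3.5000
Prorated total = (42 / 12) × 13 = 45.50 (to 2 dp)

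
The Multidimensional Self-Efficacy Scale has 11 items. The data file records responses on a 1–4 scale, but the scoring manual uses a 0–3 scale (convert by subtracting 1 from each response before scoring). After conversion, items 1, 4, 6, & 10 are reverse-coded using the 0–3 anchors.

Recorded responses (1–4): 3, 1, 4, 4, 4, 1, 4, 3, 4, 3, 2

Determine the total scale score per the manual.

Convert to 0–3: 2, 0, 3, 3, 3, 0, 3, 2, 3, 2, 1
Reverse-coded (on a 0–3 scale, reversed = 3 − raw):
  item 1: 3 − 2 = 1
  item 4: 3 − 3 = 0
  item 6: 3 − 0 = 3
  item 10: 3 − 2 = 1
Scored: 1, 0, 3, 0, 3, 3, 3, 2, 3, 1, 1
Total = 20

20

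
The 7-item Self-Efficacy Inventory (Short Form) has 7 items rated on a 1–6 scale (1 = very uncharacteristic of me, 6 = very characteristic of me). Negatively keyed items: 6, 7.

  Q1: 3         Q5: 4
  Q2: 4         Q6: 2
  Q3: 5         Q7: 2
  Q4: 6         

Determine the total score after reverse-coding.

32

Raw sum = 26. Negatively keyed items: 6, 7; their raw sum = 4.
Each reversal replaces raw with 7 − raw, changing the total by 7 − 2·raw per item.
Total = 26 + 2·7 − 2·4 = 26 + 14 − 8 = 32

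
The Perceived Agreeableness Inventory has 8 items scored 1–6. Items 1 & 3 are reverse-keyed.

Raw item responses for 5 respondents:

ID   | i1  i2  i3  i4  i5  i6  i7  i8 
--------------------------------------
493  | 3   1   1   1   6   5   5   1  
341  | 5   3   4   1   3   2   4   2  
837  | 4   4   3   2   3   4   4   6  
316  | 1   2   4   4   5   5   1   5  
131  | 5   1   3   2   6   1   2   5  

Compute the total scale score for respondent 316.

31

Respondent 316 raw: 1, 2, 4, 4, 5, 5, 1, 5.
Reverse-coded (on a 1–6 scale, reversed = 7 − raw):
  item 1: 7 − 1 = 6
  item 2: 2
  item 3: 7 − 4 = 3
  item 4: 4
  item 5: 5
  item 6: 5
  item 7: 1
  item 8: 5
Sum = 6 + 2 + 3 + 4 + 5 + 5 + 1 + 5 = 31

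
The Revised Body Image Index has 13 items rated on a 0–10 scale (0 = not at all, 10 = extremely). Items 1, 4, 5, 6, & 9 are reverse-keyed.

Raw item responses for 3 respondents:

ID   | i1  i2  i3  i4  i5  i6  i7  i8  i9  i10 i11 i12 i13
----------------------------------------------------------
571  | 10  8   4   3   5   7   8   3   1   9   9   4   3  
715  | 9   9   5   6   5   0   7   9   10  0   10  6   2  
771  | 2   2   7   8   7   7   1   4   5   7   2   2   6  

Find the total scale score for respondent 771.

52

Respondent 771 raw: 2, 2, 7, 8, 7, 7, 1, 4, 5, 7, 2, 2, 6.
Reverse-coded (on a 0–10 scale, reversed = 10 − raw):
  item 1: 10 − 2 = 8
  item 2: 2
  item 3: 7
  item 4: 10 − 8 = 2
  item 5: 10 − 7 = 3
  item 6: 10 − 7 = 3
  item 7: 1
  item 8: 4
  item 9: 10 − 5 = 5
  item 10: 7
  item 11: 2
  item 12: 2
  item 13: 6
Sum = 8 + 2 + 7 + 2 + 3 + 3 + 1 + 4 + 5 + 7 + 2 + 2 + 6 = 52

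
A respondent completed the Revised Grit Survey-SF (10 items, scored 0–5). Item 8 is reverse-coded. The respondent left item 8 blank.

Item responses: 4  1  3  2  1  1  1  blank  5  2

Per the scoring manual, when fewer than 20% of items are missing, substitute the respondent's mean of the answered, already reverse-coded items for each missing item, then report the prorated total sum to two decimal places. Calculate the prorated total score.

Reverse-coded (reverse-coded value = 5 − response):
Completed scored items (9 of 10): 4, 1, 3, 2, 1, 1, 1, 5, 2; sum = 20.
Person mean = 20 / 9 ≈ 2.2222
Prorated total = (20 / 9) × 10 = 22.22 (to 2 dp)

22.22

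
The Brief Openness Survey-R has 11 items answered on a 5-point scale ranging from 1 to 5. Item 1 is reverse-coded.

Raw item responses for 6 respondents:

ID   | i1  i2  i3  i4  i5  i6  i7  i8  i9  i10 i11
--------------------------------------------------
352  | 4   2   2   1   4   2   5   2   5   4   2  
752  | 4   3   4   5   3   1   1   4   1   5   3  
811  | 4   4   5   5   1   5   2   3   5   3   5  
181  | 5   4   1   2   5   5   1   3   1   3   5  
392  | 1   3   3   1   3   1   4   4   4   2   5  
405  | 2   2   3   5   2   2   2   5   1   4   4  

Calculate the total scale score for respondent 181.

Respondent 181 raw: 5, 4, 1, 2, 5, 5, 1, 3, 1, 3, 5.
Reverse-coded (reverse-coded value = 6 − response):
  item 1: 6 − 5 = 1
  item 2: 4
  item 3: 1
  item 4: 2
  item 5: 5
  item 6: 5
  item 7: 1
  item 8: 3
  item 9: 1
  item 10: 3
  item 11: 5
Sum = 1 + 4 + 1 + 2 + 5 + 5 + 1 + 3 + 1 + 3 + 5 = 31

31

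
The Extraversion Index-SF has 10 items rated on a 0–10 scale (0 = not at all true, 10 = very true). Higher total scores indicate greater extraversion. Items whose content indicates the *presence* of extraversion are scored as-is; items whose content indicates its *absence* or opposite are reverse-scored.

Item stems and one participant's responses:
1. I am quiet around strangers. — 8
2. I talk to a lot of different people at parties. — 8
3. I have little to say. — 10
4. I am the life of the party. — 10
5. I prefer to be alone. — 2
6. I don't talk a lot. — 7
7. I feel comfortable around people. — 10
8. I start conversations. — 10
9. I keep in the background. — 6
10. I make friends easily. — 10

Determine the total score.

65

Items 1, 3, 5, 6, 9 describe the absence/opposite of extraversion → reverse-score.
reverse-coded value = 10 − response.
  item 1: 10 − 8 = 2
  item 2: 8
  item 3: 10 − 10 = 0
  item 4: 10
  item 5: 10 − 2 = 8
  item 6: 10 − 7 = 3
  item 7: 10
  item 8: 10
  item 9: 10 − 6 = 4
  item 10: 10
Total = 2 + 8 + 0 + 10 + 8 + 3 + 10 + 10 + 4 + 10 = 65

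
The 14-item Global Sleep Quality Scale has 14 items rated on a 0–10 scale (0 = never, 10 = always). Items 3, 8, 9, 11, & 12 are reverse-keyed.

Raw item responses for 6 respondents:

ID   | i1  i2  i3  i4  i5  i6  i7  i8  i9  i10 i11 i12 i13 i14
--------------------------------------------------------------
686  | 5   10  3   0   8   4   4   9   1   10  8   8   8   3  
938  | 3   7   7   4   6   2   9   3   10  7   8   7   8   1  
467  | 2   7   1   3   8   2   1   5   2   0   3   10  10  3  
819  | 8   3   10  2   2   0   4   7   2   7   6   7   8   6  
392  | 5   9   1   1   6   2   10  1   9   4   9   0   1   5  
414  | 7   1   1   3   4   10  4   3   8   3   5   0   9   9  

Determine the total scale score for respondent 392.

Respondent 392 raw: 5, 9, 1, 1, 6, 2, 10, 1, 9, 4, 9, 0, 1, 5.
Reverse-coded (reversed = (0+10) − raw = 10 − raw):
  item 1: 5
  item 2: 9
  item 3: 10 − 1 = 9
  item 4: 1
  item 5: 6
  item 6: 2
  item 7: 10
  item 8: 10 − 1 = 9
  item 9: 10 − 9 = 1
  item 10: 4
  item 11: 10 − 9 = 1
  item 12: 10 − 0 = 10
  item 13: 1
  item 14: 5
Sum = 5 + 9 + 9 + 1 + 6 + 2 + 10 + 9 + 1 + 4 + 1 + 10 + 1 + 5 = 73

73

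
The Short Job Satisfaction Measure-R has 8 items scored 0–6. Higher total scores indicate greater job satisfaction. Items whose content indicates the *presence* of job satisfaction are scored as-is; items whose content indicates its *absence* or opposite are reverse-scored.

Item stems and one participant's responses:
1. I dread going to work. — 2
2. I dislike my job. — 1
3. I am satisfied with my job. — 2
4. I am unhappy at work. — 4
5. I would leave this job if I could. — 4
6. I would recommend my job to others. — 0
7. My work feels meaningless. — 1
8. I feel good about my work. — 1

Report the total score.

21

Items 1, 2, 4, 5, 7 describe the absence/opposite of job satisfaction → reverse-score.
on a 0–6 scale, reversed = 6 − raw.
  item 1: 6 − 2 = 4
  item 2: 6 − 1 = 5
  item 3: 2
  item 4: 6 − 4 = 2
  item 5: 6 − 4 = 2
  item 6: 0
  item 7: 6 − 1 = 5
  item 8: 1
Total = 4 + 5 + 2 + 2 + 2 + 0 + 5 + 1 = 21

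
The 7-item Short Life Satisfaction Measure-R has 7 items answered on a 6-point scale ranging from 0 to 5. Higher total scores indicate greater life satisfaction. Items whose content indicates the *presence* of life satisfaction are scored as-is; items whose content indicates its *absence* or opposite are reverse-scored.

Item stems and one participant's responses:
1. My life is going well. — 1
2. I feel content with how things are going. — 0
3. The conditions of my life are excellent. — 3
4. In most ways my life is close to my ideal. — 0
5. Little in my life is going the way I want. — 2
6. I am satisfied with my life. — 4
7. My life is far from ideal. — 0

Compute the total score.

Items 5, 7 describe the absence/opposite of life satisfaction → reverse-score.
on a 0–5 scale, reversed = 5 − raw.
  item 1: 1
  item 2: 0
  item 3: 3
  item 4: 0
  item 5: 5 − 2 = 3
  item 6: 4
  item 7: 5 − 0 = 5
Total = 1 + 0 + 3 + 0 + 3 + 4 + 5 = 16

16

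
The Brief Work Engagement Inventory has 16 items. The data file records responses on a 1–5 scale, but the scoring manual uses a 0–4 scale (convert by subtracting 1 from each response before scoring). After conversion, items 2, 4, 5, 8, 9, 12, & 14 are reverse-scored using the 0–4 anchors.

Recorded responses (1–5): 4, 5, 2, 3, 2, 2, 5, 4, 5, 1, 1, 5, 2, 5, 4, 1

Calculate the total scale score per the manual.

Convert to 0–4: 3, 4, 1, 2, 1, 1, 4, 3, 4, 0, 0, 4, 1, 4, 3, 0
Reverse-coded (reverse-coded value = 4 − response):
  item 2: 4 − 4 = 0
  item 4: 4 − 2 = 2
  item 5: 4 − 1 = 3
  item 8: 4 − 3 = 1
  item 9: 4 − 4 = 0
  item 12: 4 − 4 = 0
  item 14: 4 − 4 = 0
Scored: 3, 0, 1, 2, 3, 1, 4, 1, 0, 0, 0, 0, 1, 0, 3, 0
Total = 19

19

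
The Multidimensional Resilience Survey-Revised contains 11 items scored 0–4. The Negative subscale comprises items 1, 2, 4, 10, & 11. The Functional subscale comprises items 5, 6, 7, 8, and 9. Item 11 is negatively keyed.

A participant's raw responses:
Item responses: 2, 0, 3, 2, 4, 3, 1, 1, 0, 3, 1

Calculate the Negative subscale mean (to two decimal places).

2.00

Negative items: 1, 2, 4, 10, 11.
Of these, item 11 is negatively keyed; on a 0–4 scale, reversed = 4 − raw.
  item 1: 2
  item 2: 0
  item 4: 2
  item 10: 3
  item 11: 4 − 1 = 3
Sum = 2 + 0 + 2 + 3 + 3 = 10
Mean = 10 / 5 = 2.00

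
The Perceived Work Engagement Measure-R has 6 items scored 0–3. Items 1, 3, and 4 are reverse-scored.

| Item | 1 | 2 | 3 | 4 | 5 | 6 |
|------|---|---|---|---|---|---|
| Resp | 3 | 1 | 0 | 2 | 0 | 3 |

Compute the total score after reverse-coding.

Reverse-coded items (on a 0–3 scale, reversed = 3 − raw):
  item 1: 3 − 3 = 0
  item 3: 3 − 0 = 3
  item 4: 3 − 2 = 1
Scored responses: 0, 1, 3, 1, 0, 3
Total = 0 + 1 + 3 + 1 + 0 + 3 = 8

8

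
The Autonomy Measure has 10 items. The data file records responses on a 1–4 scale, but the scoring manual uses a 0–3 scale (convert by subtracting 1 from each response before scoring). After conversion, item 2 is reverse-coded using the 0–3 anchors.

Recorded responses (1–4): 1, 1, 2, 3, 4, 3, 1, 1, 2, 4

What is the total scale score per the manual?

15

Convert to 0–3: 0, 0, 1, 2, 3, 2, 0, 0, 1, 3
Reverse-coded (reversed = (0+3) − raw = 3 − raw):
  item 2: 3 − 0 = 3
Scored: 0, 3, 1, 2, 3, 2, 0, 0, 1, 3
Total = 15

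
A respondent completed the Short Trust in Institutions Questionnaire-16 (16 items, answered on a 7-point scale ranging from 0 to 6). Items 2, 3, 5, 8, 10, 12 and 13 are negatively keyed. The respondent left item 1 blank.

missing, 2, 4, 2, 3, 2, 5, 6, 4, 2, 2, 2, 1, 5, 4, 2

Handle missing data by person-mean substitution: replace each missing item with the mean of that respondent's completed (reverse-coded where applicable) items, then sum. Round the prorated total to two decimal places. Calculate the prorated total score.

Reverse-coded (on a 0–6 scale, reversed = 6 − raw):
  item 2: 6 − 2 = 4
  item 3: 6 − 4 = 2
  item 5: 6 − 3 = 3
  item 8: 6 − 6 = 0
  item 10: 6 − 2 = 4
  item 12: 6 − 2 = 4
  item 13: 6 − 1 = 5
Completed scored items (15 of 16): 4, 2, 2, 3, 2, 5, 0, 4, 4, 2, 4, 5, 5, 4, 2; sum = 48.
Person mean = 48 / 15 ≈ 3.2000
Prorated total = (48 / 15) × 16 = 51.20 (to 2 dp)

51.20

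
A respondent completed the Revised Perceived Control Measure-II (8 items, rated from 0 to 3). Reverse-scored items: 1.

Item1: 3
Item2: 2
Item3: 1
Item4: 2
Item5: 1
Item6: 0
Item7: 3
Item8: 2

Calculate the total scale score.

Raw sum = 14. Reverse-scored items: 1; their raw sum = 3.
Each reversal replaces raw with 3 − raw, changing the total by 3 − 2·raw per item.
Total = 14 + 1·3 − 2·3 = 14 + 3 − 6 = 11

11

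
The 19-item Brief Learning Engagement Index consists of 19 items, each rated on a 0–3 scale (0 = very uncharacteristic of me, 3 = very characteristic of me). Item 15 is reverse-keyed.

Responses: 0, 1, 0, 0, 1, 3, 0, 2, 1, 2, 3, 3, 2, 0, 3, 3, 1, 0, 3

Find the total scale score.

Reverse-keyed items use 3 − raw:
  item 15: 3 − 3 = 0
After reverse-coding: 0, 1, 0, 0, 1, 3, 0, 2, 1, 2, 3, 3, 2, 0, 0, 3, 1, 0, 3
Total = 0 + 1 + 0 + 0 + 1 + 3 + 0 + 2 + 1 + 2 + 3 + 3 + 2 + 0 + 0 + 3 + 1 + 0 + 3 = 25

25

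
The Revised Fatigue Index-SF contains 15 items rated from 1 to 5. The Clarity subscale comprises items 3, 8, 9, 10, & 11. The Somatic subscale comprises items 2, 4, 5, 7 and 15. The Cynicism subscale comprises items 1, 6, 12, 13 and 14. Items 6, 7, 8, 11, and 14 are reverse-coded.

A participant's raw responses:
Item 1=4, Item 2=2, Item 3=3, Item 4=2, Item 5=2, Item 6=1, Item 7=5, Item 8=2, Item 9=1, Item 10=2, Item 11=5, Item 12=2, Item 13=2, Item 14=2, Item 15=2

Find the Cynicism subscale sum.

17

Cynicism items: 1, 6, 12, 13, 14.
Of these, items 6 and 14 are reverse-coded; on a 1–5 scale, reversed = 6 − raw.
  item 1: 4
  item 6: 6 − 1 = 5
  item 12: 2
  item 13: 2
  item 14: 6 − 2 = 4
Sum = 4 + 5 + 2 + 2 + 4 = 17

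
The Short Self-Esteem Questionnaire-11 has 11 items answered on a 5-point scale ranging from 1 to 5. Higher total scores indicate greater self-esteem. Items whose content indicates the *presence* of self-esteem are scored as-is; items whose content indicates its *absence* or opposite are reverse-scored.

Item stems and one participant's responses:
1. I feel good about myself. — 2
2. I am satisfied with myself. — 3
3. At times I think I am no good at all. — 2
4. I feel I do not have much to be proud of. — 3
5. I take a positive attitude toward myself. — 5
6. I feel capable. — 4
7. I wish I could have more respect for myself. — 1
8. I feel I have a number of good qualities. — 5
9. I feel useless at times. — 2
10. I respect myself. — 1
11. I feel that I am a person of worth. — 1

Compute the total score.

Items 3, 4, 7, 9 describe the absence/opposite of self-esteem → reverse-score.
reversed = (1+5) − raw = 6 − raw.
  item 1: 2
  item 2: 3
  item 3: 6 − 2 = 4
  item 4: 6 − 3 = 3
  item 5: 5
  item 6: 4
  item 7: 6 − 1 = 5
  item 8: 5
  item 9: 6 − 2 = 4
  item 10: 1
  item 11: 1
Total = 2 + 3 + 4 + 3 + 5 + 4 + 5 + 5 + 4 + 1 + 1 = 37

37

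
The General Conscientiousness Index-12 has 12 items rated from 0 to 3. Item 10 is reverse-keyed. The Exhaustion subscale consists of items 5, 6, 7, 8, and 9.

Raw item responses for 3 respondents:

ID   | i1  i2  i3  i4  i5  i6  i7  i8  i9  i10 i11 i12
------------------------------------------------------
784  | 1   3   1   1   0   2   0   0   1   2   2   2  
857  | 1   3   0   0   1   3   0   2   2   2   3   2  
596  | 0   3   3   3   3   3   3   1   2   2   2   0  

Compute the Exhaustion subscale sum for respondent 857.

8

Respondent 857 raw: 1, 3, 0, 0, 1, 3, 0, 2, 2, 2, 3, 2.
Exhaustion items: 5, 6, 7, 8, 9.
Reverse-coded (on a 0–3 scale, reversed = 3 − raw):
  item 5: 1
  item 6: 3
  item 7: 0
  item 8: 2
  item 9: 2
Sum = 1 + 3 + 0 + 2 + 2 = 8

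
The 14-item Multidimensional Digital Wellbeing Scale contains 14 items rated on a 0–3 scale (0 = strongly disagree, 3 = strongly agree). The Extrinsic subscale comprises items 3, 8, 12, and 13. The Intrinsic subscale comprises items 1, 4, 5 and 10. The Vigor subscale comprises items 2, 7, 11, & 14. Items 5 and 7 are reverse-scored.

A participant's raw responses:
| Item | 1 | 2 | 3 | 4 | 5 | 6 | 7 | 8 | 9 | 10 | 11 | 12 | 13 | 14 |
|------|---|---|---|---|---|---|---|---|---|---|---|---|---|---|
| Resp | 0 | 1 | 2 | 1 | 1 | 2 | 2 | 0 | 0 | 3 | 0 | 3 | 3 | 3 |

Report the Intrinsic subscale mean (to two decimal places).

1.50

Intrinsic items: 1, 4, 5, 10.
Of these, item 5 is reverse-scored; on a 0–3 scale, reversed = 3 − raw.
  item 1: 0
  item 4: 1
  item 5: 3 − 1 = 2
  item 10: 3
Sum = 0 + 1 + 2 + 3 = 6
Mean = 6 / 4 = 1.50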